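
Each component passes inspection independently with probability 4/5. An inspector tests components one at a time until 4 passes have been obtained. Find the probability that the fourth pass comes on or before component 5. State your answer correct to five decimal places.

0.73728

Finishing within 5 components ⇔ at least 4 successes in the first 5. With X ~ Binomial(5, 0.80), P(Y ≤ 5) = 1 − P(X ≤ 3).
  k=0: C(5,0)·0.80^0·0.20^5 = 0.0003200
  k=1: C(5,1)·0.80^1·0.20^4 = 0.0064000
  k=2: C(5,2)·0.80^2·0.20^3 = 0.0512000
  k=3: C(5,3)·0.80^3·0.20^2 = 0.2048000
1 − 0.2627200 = 0.7372800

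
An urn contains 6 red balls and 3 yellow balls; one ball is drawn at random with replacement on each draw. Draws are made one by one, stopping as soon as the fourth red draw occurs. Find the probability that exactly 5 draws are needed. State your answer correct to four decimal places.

0.2634

Y = trial on which the fourth success occurs; negative binomial, r=4, p=0.666667.
P(Y=5) = C(4,3) · p^4 · (1−p)^1
= 4 · 0.19753 · 0.33333 = 0.263374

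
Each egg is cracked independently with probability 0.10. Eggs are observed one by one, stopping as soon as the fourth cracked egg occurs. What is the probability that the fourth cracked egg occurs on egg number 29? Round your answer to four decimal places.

Y = trial on which the fourth success occurs; negative binomial, r=4, p=0.10.
P(Y=29) = C(28,3) · p^4 · (1−p)^25
= 3276 · 0.0001 · 0.07179 = 0.023518

0.0235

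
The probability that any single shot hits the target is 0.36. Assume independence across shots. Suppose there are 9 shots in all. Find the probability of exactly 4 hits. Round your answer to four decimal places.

X ~ Binomial(n=9, p=0.36).
P(X=4) = C(9,4) · p^4 · (1−p)^5
= 126 · 0.016796 · 0.10737 = 0.227238

0.2272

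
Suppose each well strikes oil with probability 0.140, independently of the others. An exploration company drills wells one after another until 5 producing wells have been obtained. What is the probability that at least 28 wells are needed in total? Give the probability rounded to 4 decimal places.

0.6755

Needing more than 27 wells ⇔ fewer than 5 successes in the first 27. With X ~ Binomial(27, 0.14), P(Y > 27) = P(X ≤ 4).
  k=0: C(27,0)·0.14^0·0.86^27 = 0.017040
  k=1: C(27,1)·0.14^1·0.86^26 = 0.074895
  k=2: C(27,2)·0.14^2·0.86^25 = 0.158498
  k=3: C(27,3)·0.14^3·0.86^24 = 0.215017
  k=4: C(27,4)·0.14^4·0.86^23 = 0.210017
P(X ≤ 4) = 0.675466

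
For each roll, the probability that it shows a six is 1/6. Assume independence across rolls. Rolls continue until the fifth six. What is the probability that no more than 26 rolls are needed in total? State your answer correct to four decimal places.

Finishing within 26 rolls ⇔ at least 5 successes in the first 26. With X ~ Binomial(26, 0.166667), P(Y ≤ 26) = 1 − P(X ≤ 4).
  k=0: C(26,0)·0.166667^0·0.833333^26 = 0.008735
  k=1: C(26,1)·0.166667^1·0.833333^25 = 0.045425
  k=2: C(26,2)·0.166667^2·0.833333^24 = 0.113561
  k=3: C(26,3)·0.166667^3·0.833333^23 = 0.181698
  k=4: C(26,4)·0.166667^4·0.833333^22 = 0.208953
1 − 0.558373 = 0.441627

0.4416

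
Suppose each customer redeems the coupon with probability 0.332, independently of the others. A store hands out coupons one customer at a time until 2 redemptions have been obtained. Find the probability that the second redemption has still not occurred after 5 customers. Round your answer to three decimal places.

0.464

Needing more than 5 customers ⇔ fewer than 2 successes in the first 5. With X ~ Binomial(5, 0.332), P(Y > 5) = P(X ≤ 1).
  k=0: C(5,0)·0.332^0·0.668^5 = 0.13301
  k=1: C(5,1)·0.332^1·0.668^4 = 0.33053
P(X ≤ 1) = 0.46354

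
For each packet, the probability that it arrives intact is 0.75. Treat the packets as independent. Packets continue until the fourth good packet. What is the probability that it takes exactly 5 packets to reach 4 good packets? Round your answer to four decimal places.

Y = trial on which the fourth success occurs; negative binomial, r=4, p=0.75.
P(Y=5) = C(4,3) · p^4 · (1−p)^1
= 4 · 0.31641 · 0.25 = 0.316406

0.3164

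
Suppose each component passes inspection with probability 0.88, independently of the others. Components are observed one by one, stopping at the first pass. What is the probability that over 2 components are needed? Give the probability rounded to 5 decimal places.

0.01440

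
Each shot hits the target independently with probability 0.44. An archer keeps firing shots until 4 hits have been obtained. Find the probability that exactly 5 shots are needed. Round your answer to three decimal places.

0.084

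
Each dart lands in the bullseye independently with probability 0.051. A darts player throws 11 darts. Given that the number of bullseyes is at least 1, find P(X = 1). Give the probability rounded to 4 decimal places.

0.7593

X ~ Binomial(11, 0.051). Want P(X=1 | X≥1) = P(X=1) / P(X≥1).
P(X=1) = C(11,1)·0.051^1·0.949^10 = 0.332372
P(X≥1) = 1 − 0.562249 = 0.437751
Ratio = 0.332372 / 0.437751 = 0.759272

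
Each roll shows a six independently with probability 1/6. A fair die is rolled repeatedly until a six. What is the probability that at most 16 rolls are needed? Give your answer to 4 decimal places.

0.9459

Y = number of rolls to the first success; geometric, p = 0.166667.
P(Y ≤ 16) = 1 − (1−p)^16 = 1 − 0.054088 = 0.945912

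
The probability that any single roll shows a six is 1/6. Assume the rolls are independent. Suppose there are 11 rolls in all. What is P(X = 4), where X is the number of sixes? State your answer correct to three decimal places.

0.071

X ~ Binomial(n=11, p=0.166667).
P(X=4) = C(11,4) · p^4 · (1−p)^7
= 330 · 0.0007716 · 0.27908 = 0.07106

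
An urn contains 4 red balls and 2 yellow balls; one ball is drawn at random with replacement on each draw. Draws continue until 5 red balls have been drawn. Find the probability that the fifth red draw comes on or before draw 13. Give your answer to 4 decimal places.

Finishing within 13 draws ⇔ at least 5 successes in the first 13. With X ~ Binomial(13, 0.666667), P(Y ≤ 13) = 1 − P(X ≤ 4).
  k=0: C(13,0)·0.666667^0·0.333333^13 = 0.000001
  k=1: C(13,1)·0.666667^1·0.333333^12 = 0.000016
  k=2: C(13,2)·0.666667^2·0.333333^11 = 0.000196
  k=3: C(13,3)·0.666667^3·0.333333^10 = 0.001435
  k=4: C(13,4)·0.666667^4·0.333333^9 = 0.007175
1 − 0.008823 = 0.991177

0.9912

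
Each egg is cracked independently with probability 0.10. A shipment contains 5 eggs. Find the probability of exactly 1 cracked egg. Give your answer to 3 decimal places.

X ~ Binomial(n=5, p=0.10).
P(X=1) = C(5,1) · p^1 · (1−p)^4
= 5 · 0.1 · 0.6561 = 0.32805

0.328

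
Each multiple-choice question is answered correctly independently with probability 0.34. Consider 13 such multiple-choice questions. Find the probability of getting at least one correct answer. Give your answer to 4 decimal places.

P(at least one) = 1 − P(none) = 1 − (1 − 0.34)^13
= 1 − 0.004509 = 0.995491

0.9955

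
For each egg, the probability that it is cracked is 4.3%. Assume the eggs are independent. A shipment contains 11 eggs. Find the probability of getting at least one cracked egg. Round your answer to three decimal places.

0.383

P(at least one) = 1 − P(none) = 1 − (1 − 0.043)^11
= 1 − 0.61664 = 0.38336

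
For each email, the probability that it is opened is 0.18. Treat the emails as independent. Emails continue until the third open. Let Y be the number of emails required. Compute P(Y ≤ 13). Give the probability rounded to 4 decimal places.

0.4231

Finishing within 13 emails ⇔ at least 3 successes in the first 13. With X ~ Binomial(13, 0.18), P(Y ≤ 13) = 1 − P(X ≤ 2).
  k=0: C(13,0)·0.18^0·0.82^13 = 0.075784
  k=1: C(13,1)·0.18^1·0.82^12 = 0.216263
  k=2: C(13,2)·0.18^2·0.82^11 = 0.284834
1 − 0.576881 = 0.423119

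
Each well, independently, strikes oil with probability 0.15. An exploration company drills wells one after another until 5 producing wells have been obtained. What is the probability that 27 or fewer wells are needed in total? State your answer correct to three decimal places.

0.381

Finishing within 27 wells ⇔ at least 5 successes in the first 27. With X ~ Binomial(27, 0.15), P(Y ≤ 27) = 1 − P(X ≤ 4).
  k=0: C(27,0)·0.15^0·0.85^27 = 0.01243
  k=1: C(27,1)·0.15^1·0.85^26 = 0.05920
  k=2: C(27,2)·0.15^2·0.85^25 = 0.13582
  k=3: C(27,3)·0.15^3·0.85^24 = 0.19973
  k=4: C(27,4)·0.15^4·0.85^23 = 0.21148
1 − 0.61867 = 0.38133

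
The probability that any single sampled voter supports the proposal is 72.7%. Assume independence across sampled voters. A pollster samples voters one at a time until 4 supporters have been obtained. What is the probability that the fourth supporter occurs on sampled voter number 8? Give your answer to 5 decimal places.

Y = trial on which the fourth success occurs; negative binomial, r=4, p=0.727.
P(Y=8) = C(7,3) · p^4 · (1−p)^4
= 35 · 0.27934 · 0.0055546 = 0.0543071

0.05431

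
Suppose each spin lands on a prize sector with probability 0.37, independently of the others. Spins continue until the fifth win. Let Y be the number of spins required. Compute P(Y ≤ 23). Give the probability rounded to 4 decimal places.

Finishing within 23 spins ⇔ at least 5 successes in the first 23. With X ~ Binomial(23, 0.37), P(Y ≤ 23) = 1 − P(X ≤ 4).
  k=0: C(23,0)·0.37^0·0.63^23 = 0.000024
  k=1: C(23,1)·0.37^1·0.63^22 = 0.000328
  k=2: C(23,2)·0.37^2·0.63^21 = 0.002117
  k=3: C(23,3)·0.37^3·0.63^20 = 0.008702
  k=4: C(23,4)·0.37^4·0.63^19 = 0.025554
1 − 0.036725 = 0.963275

0.9633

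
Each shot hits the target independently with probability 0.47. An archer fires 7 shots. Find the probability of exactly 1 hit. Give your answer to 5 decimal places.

0.07292

X ~ Binomial(n=7, p=0.47).
P(X=1) = C(7,1) · p^1 · (1−p)^6
= 7 · 0.47 · 0.022164 = 0.0729207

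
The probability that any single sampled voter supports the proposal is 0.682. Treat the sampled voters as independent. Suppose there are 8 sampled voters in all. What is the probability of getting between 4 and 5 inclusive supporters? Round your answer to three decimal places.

X ~ Binomial(8, 0.682); P(4 ≤ X ≤ 5) = Σ C(8,k) p^k (1−p)^(8−k) over k:
  k=4: C(8,4)·0.682^4·0.318^4 = 0.15486
  k=5: C(8,5)·0.682^5·0.318^3 = 0.26570
Total = 0.42056

0.421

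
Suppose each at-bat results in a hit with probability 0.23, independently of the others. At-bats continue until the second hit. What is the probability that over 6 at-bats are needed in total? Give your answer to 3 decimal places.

0.582

Needing more than 6 at-bats ⇔ fewer than 2 successes in the first 6. With X ~ Binomial(6, 0.23), P(Y > 6) = P(X ≤ 1).
  k=0: C(6,0)·0.23^0·0.77^6 = 0.20842
  k=1: C(6,1)·0.23^1·0.77^5 = 0.37354
P(X ≤ 1) = 0.58196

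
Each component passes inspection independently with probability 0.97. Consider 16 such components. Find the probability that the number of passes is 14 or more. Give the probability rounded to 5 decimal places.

0.98872

X ~ Binomial(16, 0.97); P(X ≥ 14) = Σ C(16,k) p^k (1−p)^(16−k) over k:
  k=14: C(16,14)·0.97^14·0.03^2 = 0.0705063
  k=15: C(16,15)·0.97^15·0.03^1 = 0.3039606
  k=16: C(16,16)·0.97^16·0.03^0 = 0.6142537
Total = 0.9887205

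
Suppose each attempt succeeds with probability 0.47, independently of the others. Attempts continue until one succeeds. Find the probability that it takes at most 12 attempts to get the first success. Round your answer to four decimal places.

Y = number of attempts to the first success; geometric, p = 0.47.
P(Y ≤ 12) = 1 − (1−p)^12 = 1 − 0.000491 = 0.999509

0.9995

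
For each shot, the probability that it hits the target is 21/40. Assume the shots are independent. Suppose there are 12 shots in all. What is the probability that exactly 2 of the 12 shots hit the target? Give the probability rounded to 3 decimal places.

0.011

X ~ Binomial(n=12, p=0.525).
P(X=2) = C(12,2) · p^2 · (1−p)^10
= 66 · 0.27563 · 0.0005847 = 0.01064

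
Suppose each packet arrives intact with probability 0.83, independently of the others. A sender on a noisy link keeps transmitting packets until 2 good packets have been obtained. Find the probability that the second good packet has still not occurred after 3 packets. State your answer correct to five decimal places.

Needing more than 3 packets ⇔ fewer than 2 successes in the first 3. With X ~ Binomial(3, 0.83), P(Y > 3) = P(X ≤ 1).
  k=0: C(3,0)·0.83^0·0.17^3 = 0.0049130
  k=1: C(3,1)·0.83^1·0.17^2 = 0.0719610
P(X ≤ 1) = 0.0768740

0.07687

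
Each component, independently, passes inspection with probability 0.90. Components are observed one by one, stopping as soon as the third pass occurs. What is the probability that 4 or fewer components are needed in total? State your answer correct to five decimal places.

0.94770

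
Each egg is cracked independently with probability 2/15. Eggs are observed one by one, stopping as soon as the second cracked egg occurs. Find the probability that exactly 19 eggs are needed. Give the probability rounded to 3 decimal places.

0.028

Y = trial on which the second success occurs; negative binomial, r=2, p=0.133333.
P(Y=19) = C(18,1) · p^2 · (1−p)^17
= 18 · 0.017778 · 0.087798 = 0.02810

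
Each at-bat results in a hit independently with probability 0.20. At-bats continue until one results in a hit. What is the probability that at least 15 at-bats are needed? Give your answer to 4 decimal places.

Y = number of at-bats to the first success; geometric, p = 0.20.
P(Y > 14) = P(first 14 all fail) = (1−p)^14 = 0.043980

0.0440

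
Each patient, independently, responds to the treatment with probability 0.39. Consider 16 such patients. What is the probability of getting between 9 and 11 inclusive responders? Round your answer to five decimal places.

0.12034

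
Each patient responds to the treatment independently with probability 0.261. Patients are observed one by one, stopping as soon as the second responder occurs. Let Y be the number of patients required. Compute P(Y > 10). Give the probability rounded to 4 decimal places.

Needing more than 10 patients ⇔ fewer than 2 successes in the first 10. With X ~ Binomial(10, 0.261), P(Y > 10) = P(X ≤ 1).
  k=0: C(10,0)·0.261^0·0.739^10 = 0.048579
  k=1: C(10,1)·0.261^1·0.739^9 = 0.171570
P(X ≤ 1) = 0.220148

0.2201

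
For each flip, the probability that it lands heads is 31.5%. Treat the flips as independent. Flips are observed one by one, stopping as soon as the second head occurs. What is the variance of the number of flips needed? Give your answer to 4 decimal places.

Y = total flips until the second success; negative binomial with r=2, p=0.315.
Var(Y) = r(1−p)/p² = 2·0.685 / 0.315² = 13.807004

13.8070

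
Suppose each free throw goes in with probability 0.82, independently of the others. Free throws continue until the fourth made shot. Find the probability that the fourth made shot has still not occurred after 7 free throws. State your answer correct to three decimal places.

Needing more than 7 free throws ⇔ fewer than 4 successes in the first 7. With X ~ Binomial(7, 0.82), P(Y > 7) = P(X ≤ 3).
  k=0: C(7,0)·0.82^0·0.18^7 = 0.00001
  k=1: C(7,1)·0.82^1·0.18^6 = 0.00020
  k=2: C(7,2)·0.82^2·0.18^5 = 0.00267
  k=3: C(7,3)·0.82^3·0.18^4 = 0.02026
P(X ≤ 3) = 0.02313

0.023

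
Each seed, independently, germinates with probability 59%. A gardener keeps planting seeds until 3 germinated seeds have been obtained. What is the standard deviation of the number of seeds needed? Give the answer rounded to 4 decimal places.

1.8798

Y = total seeds until the third success; negative binomial with r=3, p=0.59.
SD(Y) = √[r(1−p)/p²] = √(3.533467) = 1.879752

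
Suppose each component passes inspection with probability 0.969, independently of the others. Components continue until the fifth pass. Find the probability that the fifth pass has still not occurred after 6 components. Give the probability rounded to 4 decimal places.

Needing more than 6 components ⇔ fewer than 5 successes in the first 6. With X ~ Binomial(6, 0.969), P(Y > 6) = P(X ≤ 4).
  k=0: C(6,0)·0.969^0·0.031^6 = 0.000000
  k=1: C(6,1)·0.969^1·0.031^5 = 0.000000
  k=2: C(6,2)·0.969^2·0.031^4 = 0.000013
  k=3: C(6,3)·0.969^3·0.031^3 = 0.000542
  k=4: C(6,4)·0.969^4·0.031^2 = 0.012709
P(X ≤ 4) = 0.013264

0.0133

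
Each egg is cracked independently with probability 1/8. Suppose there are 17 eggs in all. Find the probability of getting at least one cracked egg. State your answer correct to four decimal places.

P(at least one) = 1 − P(none) = 1 − (1 − 0.125)^17
= 1 − 0.103309 = 0.896691

0.8967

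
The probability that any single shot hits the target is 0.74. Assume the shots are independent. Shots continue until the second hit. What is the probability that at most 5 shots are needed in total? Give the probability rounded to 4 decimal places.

0.9819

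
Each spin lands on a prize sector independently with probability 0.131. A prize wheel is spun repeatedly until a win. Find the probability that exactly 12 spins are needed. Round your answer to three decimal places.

0.028

Geometric (trials to first success), p = 0.131.
P(Y = 12) = (1−p)^11 · p = 0.21341 · 0.131 = 0.02796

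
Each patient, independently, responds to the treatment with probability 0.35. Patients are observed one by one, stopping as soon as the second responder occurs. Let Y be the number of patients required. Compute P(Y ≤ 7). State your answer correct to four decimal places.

Finishing within 7 patients ⇔ at least 2 successes in the first 7. With X ~ Binomial(7, 0.35), P(Y ≤ 7) = 1 − P(X ≤ 1).
  k=0: C(7,0)·0.35^0·0.65^7 = 0.049022
  k=1: C(7,1)·0.35^1·0.65^6 = 0.184776
1 − 0.233799 = 0.766201

0.7662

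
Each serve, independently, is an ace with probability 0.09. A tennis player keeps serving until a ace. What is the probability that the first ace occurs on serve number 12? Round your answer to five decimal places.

Geometric (trials to first success), p = 0.09.
P(Y = 12) = (1−p)^11 · p = 0.35437 · 0.09 = 0.0318932

0.03189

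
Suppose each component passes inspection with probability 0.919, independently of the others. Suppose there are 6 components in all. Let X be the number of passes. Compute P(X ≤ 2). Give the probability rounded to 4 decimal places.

X ~ Binomial(6, 0.919); P(X ≤ 2) = Σ C(6,k) p^k (1−p)^(6−k) over k:
  k=0: C(6,0)·0.919^0·0.081^6 = 0.000000
  k=1: C(6,1)·0.919^1·0.081^5 = 0.000019
  k=2: C(6,2)·0.919^2·0.081^4 = 0.000545
Total = 0.000565

0.0006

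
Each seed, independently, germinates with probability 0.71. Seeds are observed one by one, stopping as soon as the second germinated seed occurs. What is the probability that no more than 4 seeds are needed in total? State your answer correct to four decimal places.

Finishing within 4 seeds ⇔ at least 2 successes in the first 4. With X ~ Binomial(4, 0.71), P(Y ≤ 4) = 1 − P(X ≤ 1).
  k=0: C(4,0)·0.71^0·0.29^4 = 0.007073
  k=1: C(4,1)·0.71^1·0.29^3 = 0.069265
1 − 0.076338 = 0.923662

0.9237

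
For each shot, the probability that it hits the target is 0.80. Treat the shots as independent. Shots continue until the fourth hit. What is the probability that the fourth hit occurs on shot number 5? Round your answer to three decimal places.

0.328

Y = trial on which the fourth success occurs; negative binomial, r=4, p=0.80.
P(Y=5) = C(4,3) · p^4 · (1−p)^1
= 4 · 0.4096 · 0.2 = 0.32768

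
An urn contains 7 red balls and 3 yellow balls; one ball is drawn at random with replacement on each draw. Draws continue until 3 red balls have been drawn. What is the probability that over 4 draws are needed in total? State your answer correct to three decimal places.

Needing more than 4 draws ⇔ fewer than 3 successes in the first 4. With X ~ Binomial(4, 0.70), P(Y > 4) = P(X ≤ 2).
  k=0: C(4,0)·0.70^0·0.30^4 = 0.00810
  k=1: C(4,1)·0.70^1·0.30^3 = 0.07560
  k=2: C(4,2)·0.70^2·0.30^2 = 0.26460
P(X ≤ 2) = 0.34830

0.348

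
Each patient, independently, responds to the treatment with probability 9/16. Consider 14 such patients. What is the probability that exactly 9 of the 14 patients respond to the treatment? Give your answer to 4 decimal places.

0.1809

X ~ Binomial(n=14, p=0.5625).
P(X=9) = C(14,9) · p^9 · (1−p)^5
= 2002 · 0.0056377 · 0.016028 = 0.180908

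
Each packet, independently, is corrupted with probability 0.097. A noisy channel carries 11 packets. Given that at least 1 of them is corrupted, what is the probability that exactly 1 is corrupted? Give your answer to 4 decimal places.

X ~ Binomial(11, 0.097). Want P(X=1 | X≥1) = P(X=1) / P(X≥1).
P(X=1) = C(11,1)·0.097^1·0.903^10 = 0.384629
P(X≥1) = 1 − 0.325511 = 0.674489
Ratio = 0.384629 / 0.674489 = 0.570252

0.5703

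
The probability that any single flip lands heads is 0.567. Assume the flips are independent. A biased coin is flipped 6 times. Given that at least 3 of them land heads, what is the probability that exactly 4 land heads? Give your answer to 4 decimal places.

0.3765

X ~ Binomial(6, 0.567). Want P(X=4 | X≥3) = P(X=4) / P(X≥3).
P(X=4) = C(6,4)·0.567^4·0.433^2 = 0.290669
P(X≥3) = 1 − 0.006591 − 0.051781 − 0.169515 = 0.772113
Ratio = 0.290669 / 0.772113 = 0.376460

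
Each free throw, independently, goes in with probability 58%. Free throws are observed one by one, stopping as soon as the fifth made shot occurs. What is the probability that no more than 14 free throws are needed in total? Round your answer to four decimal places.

0.9745

Finishing within 14 free throws ⇔ at least 5 successes in the first 14. With X ~ Binomial(14, 0.58), P(Y ≤ 14) = 1 − P(X ≤ 4).
  k=0: C(14,0)·0.58^0·0.42^14 = 0.000005
  k=1: C(14,1)·0.58^1·0.42^13 = 0.000103
  k=2: C(14,2)·0.58^2·0.42^12 = 0.000922
  k=3: C(14,3)·0.58^3·0.42^11 = 0.005095
  k=4: C(14,4)·0.58^4·0.42^10 = 0.019348
1 − 0.025473 = 0.974527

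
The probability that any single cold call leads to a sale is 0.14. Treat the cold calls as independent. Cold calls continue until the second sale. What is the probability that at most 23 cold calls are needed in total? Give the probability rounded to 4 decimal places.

Finishing within 23 cold calls ⇔ at least 2 successes in the first 23. With X ~ Binomial(23, 0.14), P(Y ≤ 23) = 1 − P(X ≤ 1).
  k=0: C(23,0)·0.14^0·0.86^23 = 0.031150
  k=1: C(23,1)·0.14^1·0.86^22 = 0.116633
1 − 0.147784 = 0.852216

0.8522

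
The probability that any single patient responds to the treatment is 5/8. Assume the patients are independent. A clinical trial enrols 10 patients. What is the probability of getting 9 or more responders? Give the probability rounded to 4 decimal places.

0.0637

X ~ Binomial(10, 0.625); P(X ≥ 9) = Σ C(10,k) p^k (1−p)^(10−k) over k:
  k=9: C(10,9)·0.625^9·0.375^1 = 0.054570
  k=10: C(10,10)·0.625^10·0.375^0 = 0.009095
Total = 0.063665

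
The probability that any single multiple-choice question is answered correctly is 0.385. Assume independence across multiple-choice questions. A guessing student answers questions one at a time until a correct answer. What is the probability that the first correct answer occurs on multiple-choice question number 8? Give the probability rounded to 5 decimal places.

0.01281

Geometric (trials to first success), p = 0.385.
P(Y = 8) = (1−p)^7 · p = 0.033276 · 0.385 = 0.0128111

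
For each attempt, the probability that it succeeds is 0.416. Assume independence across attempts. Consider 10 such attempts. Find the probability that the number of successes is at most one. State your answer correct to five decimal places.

X ~ Binomial(10, 0.416); P(X ≤ 1) = Σ C(10,k) p^k (1−p)^(10−k) over k:
  k=0: C(10,0)·0.416^0·0.584^10 = 0.0046145
  k=1: C(10,1)·0.416^1·0.584^9 = 0.0328707
Total = 0.0374852

0.03749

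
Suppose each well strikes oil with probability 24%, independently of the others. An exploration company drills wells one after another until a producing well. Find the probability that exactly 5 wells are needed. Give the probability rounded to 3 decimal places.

0.080

Geometric (trials to first success), p = 0.24.
P(Y = 5) = (1−p)^4 · p = 0.33362 · 0.24 = 0.08007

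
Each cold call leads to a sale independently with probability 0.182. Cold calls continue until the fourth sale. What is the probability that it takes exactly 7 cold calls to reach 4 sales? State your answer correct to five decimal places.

0.01201

Y = trial on which the fourth success occurs; negative binomial, r=4, p=0.182.
P(Y=7) = C(6,3) · p^4 · (1−p)^3
= 20 · 0.0010972 · 0.54734 = 0.0120109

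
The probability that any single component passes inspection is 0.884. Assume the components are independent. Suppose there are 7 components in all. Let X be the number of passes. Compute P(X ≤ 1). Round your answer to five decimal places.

0.00002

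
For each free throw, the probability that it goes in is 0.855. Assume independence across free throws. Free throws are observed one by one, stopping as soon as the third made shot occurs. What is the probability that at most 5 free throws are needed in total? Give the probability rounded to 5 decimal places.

0.97576

Finishing within 5 free throws ⇔ at least 3 successes in the first 5. With X ~ Binomial(5, 0.855), P(Y ≤ 5) = 1 − P(X ≤ 2).
  k=0: C(5,0)·0.855^0·0.145^5 = 0.0000641
  k=1: C(5,1)·0.855^1·0.145^4 = 0.0018898
  k=2: C(5,2)·0.855^2·0.145^3 = 0.0222862
1 − 0.0242401 = 0.9757599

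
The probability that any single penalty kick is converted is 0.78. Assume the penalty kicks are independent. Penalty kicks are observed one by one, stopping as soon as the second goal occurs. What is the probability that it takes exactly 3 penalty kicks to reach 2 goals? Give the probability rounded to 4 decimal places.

0.2677

Y = trial on which the second success occurs; negative binomial, r=2, p=0.78.
P(Y=3) = C(2,1) · p^2 · (1−p)^1
= 2 · 0.6084 · 0.22 = 0.267696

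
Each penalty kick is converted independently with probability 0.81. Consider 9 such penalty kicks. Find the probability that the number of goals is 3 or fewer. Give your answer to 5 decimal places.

0.00232

X ~ Binomial(9, 0.81); P(X ≤ 3) = Σ C(9,k) p^k (1−p)^(9−k) over k:
  k=0: C(9,0)·0.81^0·0.19^9 = 0.0000003
  k=1: C(9,1)·0.81^1·0.19^8 = 0.0000124
  k=2: C(9,2)·0.81^2·0.19^7 = 0.0002111
  k=3: C(9,3)·0.81^3·0.19^6 = 0.0021002
Total = 0.0023240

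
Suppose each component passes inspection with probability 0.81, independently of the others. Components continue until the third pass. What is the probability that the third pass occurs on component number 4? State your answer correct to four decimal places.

Y = trial on which the third success occurs; negative binomial, r=3, p=0.81.
P(Y=4) = C(3,2) · p^3 · (1−p)^1
= 3 · 0.53144 · 0.19 = 0.302921

0.3029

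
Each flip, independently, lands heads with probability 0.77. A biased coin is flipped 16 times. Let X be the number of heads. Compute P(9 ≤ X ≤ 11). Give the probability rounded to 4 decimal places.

X ~ Binomial(16, 0.77); P(9 ≤ X ≤ 11) = Σ C(16,k) p^k (1−p)^(16−k) over k:
  k=9: C(16,9)·0.77^9·0.23^7 = 0.037063
  k=10: C(16,10)·0.77^10·0.23^6 = 0.086856
  k=11: C(16,11)·0.77^11·0.23^5 = 0.158606
Total = 0.282524

0.2825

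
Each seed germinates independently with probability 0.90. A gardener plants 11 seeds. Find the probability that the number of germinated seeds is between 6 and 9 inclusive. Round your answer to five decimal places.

0.30235

X ~ Binomial(11, 0.90); P(6 ≤ X ≤ 9) = Σ C(11,k) p^k (1−p)^(11−k) over k:
  k=6: C(11,6)·0.90^6·0.10^5 = 0.0024553
  k=7: C(11,7)·0.90^7·0.10^4 = 0.0157838
  k=8: C(11,8)·0.90^8·0.10^3 = 0.0710271
  k=9: C(11,9)·0.90^9·0.10^2 = 0.2130813
Total = 0.3023474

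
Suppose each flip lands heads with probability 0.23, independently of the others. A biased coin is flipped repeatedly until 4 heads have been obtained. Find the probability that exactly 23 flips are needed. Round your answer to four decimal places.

Y = trial on which the fourth success occurs; negative binomial, r=4, p=0.23.
P(Y=23) = C(22,3) · p^4 · (1−p)^19
= 1540 · 0.0027984 · 0.0069715 = 0.030044

0.0300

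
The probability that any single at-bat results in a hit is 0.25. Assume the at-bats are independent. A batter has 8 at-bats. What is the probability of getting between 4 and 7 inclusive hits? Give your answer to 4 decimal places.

0.1138

X ~ Binomial(8, 0.25); P(4 ≤ X ≤ 7) = Σ C(8,k) p^k (1−p)^(8−k) over k:
  k=4: C(8,4)·0.25^4·0.75^4 = 0.086517
  k=5: C(8,5)·0.25^5·0.75^3 = 0.023071
  k=6: C(8,6)·0.25^6·0.75^2 = 0.003845
  k=7: C(8,7)·0.25^7·0.75^1 = 0.000366
Total = 0.113800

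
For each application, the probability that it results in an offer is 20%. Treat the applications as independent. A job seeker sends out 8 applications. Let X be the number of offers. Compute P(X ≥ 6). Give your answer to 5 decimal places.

X ~ Binomial(8, 0.20); P(X ≥ 6) = Σ C(8,k) p^k (1−p)^(8−k) over k:
  k=6: C(8,6)·0.20^6·0.80^2 = 0.0011469
  k=7: C(8,7)·0.20^7·0.80^1 = 0.0000819
  k=8: C(8,8)·0.20^8·0.80^0 = 0.0000026
Total = 0.0012314

0.00123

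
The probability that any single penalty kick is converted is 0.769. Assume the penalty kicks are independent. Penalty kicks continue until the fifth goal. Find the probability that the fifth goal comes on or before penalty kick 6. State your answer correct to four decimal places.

0.5795

Finishing within 6 penalty kicks ⇔ at least 5 successes in the first 6. With X ~ Binomial(6, 0.769), P(Y ≤ 6) = 1 − P(X ≤ 4).
  k=0: C(6,0)·0.769^0·0.231^6 = 0.000152
  k=1: C(6,1)·0.769^1·0.231^5 = 0.003035
  k=2: C(6,2)·0.769^2·0.231^4 = 0.025258
  k=3: C(6,3)·0.769^3·0.231^3 = 0.112110
  k=4: C(6,4)·0.769^4·0.231^2 = 0.279911
1 − 0.420466 = 0.579534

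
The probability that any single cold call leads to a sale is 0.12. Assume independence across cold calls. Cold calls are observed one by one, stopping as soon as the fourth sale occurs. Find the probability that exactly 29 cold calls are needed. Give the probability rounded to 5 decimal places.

Y = trial on which the fourth success occurs; negative binomial, r=4, p=0.12.
P(Y=29) = C(28,3) · p^4 · (1−p)^25
= 3276 · 0.00020736 · 0.040932 = 0.0278058

0.02781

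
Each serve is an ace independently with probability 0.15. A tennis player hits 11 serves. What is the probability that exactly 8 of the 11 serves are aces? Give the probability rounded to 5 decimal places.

0.00003

X ~ Binomial(n=11, p=0.15).
P(X=8) = C(11,8) · p^8 · (1−p)^3
= 165 · 2.5629e-07 · 0.61413 = 0.0000260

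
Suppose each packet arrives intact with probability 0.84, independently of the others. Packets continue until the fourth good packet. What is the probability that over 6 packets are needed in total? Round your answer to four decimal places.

Needing more than 6 packets ⇔ fewer than 4 successes in the first 6. With X ~ Binomial(6, 0.84), P(Y > 6) = P(X ≤ 3).
  k=0: C(6,0)·0.84^0·0.16^6 = 0.000017
  k=1: C(6,1)·0.84^1·0.16^5 = 0.000528
  k=2: C(6,2)·0.84^2·0.16^4 = 0.006936
  k=3: C(6,3)·0.84^3·0.16^3 = 0.048554
P(X ≤ 3) = 0.056036

0.0560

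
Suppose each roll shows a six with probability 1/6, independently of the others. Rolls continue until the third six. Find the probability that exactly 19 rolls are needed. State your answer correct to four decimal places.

0.0383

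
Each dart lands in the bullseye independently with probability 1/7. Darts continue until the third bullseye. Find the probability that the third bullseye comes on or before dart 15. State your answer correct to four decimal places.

0.3645

Finishing within 15 darts ⇔ at least 3 successes in the first 15. With X ~ Binomial(15, 0.142857), P(Y ≤ 15) = 1 − P(X ≤ 2).
  k=0: C(15,0)·0.142857^0·0.857143^15 = 0.099037
  k=1: C(15,1)·0.142857^1·0.857143^14 = 0.247593
  k=2: C(15,2)·0.142857^2·0.857143^13 = 0.288858
1 − 0.635488 = 0.364512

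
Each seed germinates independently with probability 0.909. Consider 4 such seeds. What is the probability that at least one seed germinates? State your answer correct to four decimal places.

P(at least one) = 1 − P(none) = 1 − (1 − 0.909)^4
= 1 − 0.000069 = 0.999931

0.9999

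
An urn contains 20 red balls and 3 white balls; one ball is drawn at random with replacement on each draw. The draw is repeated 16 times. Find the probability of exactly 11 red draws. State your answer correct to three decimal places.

X ~ Binomial(n=16, p=0.869565).
P(X=11) = C(16,11) · p^11 · (1−p)^5
= 4368 · 0.21494 · 3.7754e-05 = 0.03545

0.035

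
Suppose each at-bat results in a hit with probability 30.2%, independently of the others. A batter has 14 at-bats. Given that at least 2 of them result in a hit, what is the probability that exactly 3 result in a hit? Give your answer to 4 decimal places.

0.2014

X ~ Binomial(14, 0.302). Want P(X=3 | X≥2) = P(X=3) / P(X≥2).
P(X=3) = C(14,3)·0.302^3·0.698^11 = 0.192102
P(X≥2) = 1 − 0.006516 − 0.039469 = 0.954015
Ratio = 0.192102 / 0.954015 = 0.201362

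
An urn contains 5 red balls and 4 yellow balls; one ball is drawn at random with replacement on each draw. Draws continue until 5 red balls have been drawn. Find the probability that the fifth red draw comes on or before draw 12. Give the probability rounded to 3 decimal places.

Finishing within 12 draws ⇔ at least 5 successes in the first 12. With X ~ Binomial(12, 0.555556), P(Y ≤ 12) = 1 − P(X ≤ 4).
  k=0: C(12,0)·0.555556^0·0.444444^12 = 0.00006
  k=1: C(12,1)·0.555556^1·0.444444^11 = 0.00089
  k=2: C(12,2)·0.555556^2·0.444444^10 = 0.00613
  k=3: C(12,3)·0.555556^3·0.444444^9 = 0.02552
  k=4: C(12,4)·0.555556^4·0.444444^8 = 0.07179
1 − 0.10439 = 0.89561

0.896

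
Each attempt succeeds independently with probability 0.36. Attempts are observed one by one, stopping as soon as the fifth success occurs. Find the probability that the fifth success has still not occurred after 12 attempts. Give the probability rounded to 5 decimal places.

0.55414

Needing more than 12 attempts ⇔ fewer than 5 successes in the first 12. With X ~ Binomial(12, 0.36), P(Y > 12) = P(X ≤ 4).
  k=0: C(12,0)·0.36^0·0.64^12 = 0.0047224
  k=1: C(12,1)·0.36^1·0.64^11 = 0.0318760
  k=2: C(12,2)·0.36^2·0.64^10 = 0.0986163
  k=3: C(12,3)·0.36^3·0.64^9 = 0.1849056
  k=4: C(12,4)·0.36^4·0.64^8 = 0.2340211
P(X ≤ 4) = 0.5541413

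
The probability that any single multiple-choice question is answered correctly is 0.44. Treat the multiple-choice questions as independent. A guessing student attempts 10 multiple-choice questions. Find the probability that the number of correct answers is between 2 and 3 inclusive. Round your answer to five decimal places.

0.26081

X ~ Binomial(10, 0.44); P(2 ≤ X ≤ 3) = Σ C(10,k) p^k (1−p)^(10−k) over k:
  k=2: C(10,2)·0.44^2·0.56^8 = 0.0842601
  k=3: C(10,3)·0.44^3·0.56^7 = 0.1765450
Total = 0.2608051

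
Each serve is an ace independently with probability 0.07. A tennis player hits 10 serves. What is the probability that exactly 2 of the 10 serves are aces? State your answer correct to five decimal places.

X ~ Binomial(n=10, p=0.07).
P(X=2) = C(10,2) · p^2 · (1−p)^8
= 45 · 0.0049 · 0.55958 = 0.1233878

0.12339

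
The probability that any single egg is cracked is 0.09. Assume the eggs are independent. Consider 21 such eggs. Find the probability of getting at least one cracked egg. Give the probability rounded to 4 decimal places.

0.8620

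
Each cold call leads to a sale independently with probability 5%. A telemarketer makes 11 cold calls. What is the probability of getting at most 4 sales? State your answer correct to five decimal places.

0.99989

X ~ Binomial(11, 0.05); P(X ≤ 4) = Σ C(11,k) p^k (1−p)^(11−k) over k:
  k=0: C(11,0)·0.05^0·0.95^11 = 0.5688001
  k=1: C(11,1)·0.05^1·0.95^10 = 0.3293053
  k=2: C(11,2)·0.05^2·0.95^9 = 0.0866593
  k=3: C(11,3)·0.05^3·0.95^8 = 0.0136830
  k=4: C(11,4)·0.05^4·0.95^7 = 0.0014403
Total = 0.9998881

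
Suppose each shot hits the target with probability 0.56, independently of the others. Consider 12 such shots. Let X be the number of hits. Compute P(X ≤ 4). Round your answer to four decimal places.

X ~ Binomial(12, 0.56); P(X ≤ 4) = Σ C(12,k) p^k (1−p)^(12−k) over k:
  k=0: C(12,0)·0.56^0·0.44^12 = 0.000053
  k=1: C(12,1)·0.56^1·0.44^11 = 0.000804
  k=2: C(12,2)·0.56^2·0.44^10 = 0.005629
  k=3: C(12,3)·0.56^3·0.44^9 = 0.023881
  k=4: C(12,4)·0.56^4·0.44^8 = 0.068388
Total = 0.098755

0.0988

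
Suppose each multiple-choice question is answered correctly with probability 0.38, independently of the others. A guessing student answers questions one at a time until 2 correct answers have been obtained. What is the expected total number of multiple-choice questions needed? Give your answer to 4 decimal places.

Y = total multiple-choice questions until the second success; negative binomial with r=2, p=0.38.
E[Y] = r / p = 2 / 0.38 = 5.263158

5.2632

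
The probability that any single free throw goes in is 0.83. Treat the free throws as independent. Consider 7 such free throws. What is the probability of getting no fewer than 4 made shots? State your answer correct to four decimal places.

X ~ Binomial(7, 0.83); P(X ≥ 4) = Σ C(7,k) p^k (1−p)^(7−k) over k:
  k=4: C(7,4)·0.83^4·0.17^3 = 0.081607
  k=5: C(7,5)·0.83^5·0.17^2 = 0.239060
  k=6: C(7,6)·0.83^6·0.17^1 = 0.389059
  k=7: C(7,7)·0.83^7·0.17^0 = 0.271361
Total = 0.981087

0.9811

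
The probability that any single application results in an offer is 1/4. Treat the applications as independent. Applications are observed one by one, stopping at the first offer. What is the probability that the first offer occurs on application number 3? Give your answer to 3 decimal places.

Geometric (trials to first success), p = 0.25.
P(Y = 3) = (1−p)^2 · p = 0.5625 · 0.25 = 0.14062

0.141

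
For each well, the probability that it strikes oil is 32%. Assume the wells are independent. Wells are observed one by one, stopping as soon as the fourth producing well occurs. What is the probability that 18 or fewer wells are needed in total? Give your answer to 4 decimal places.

Finishing within 18 wells ⇔ at least 4 successes in the first 18. With X ~ Binomial(18, 0.32), P(Y ≤ 18) = 1 − P(X ≤ 3).
  k=0: C(18,0)·0.32^0·0.68^18 = 0.000966
  k=1: C(18,1)·0.32^1·0.68^17 = 0.008186
  k=2: C(18,2)·0.32^2·0.68^16 = 0.032744
  k=3: C(18,3)·0.32^3·0.68^15 = 0.082181
1 − 0.124078 = 0.875922

0.8759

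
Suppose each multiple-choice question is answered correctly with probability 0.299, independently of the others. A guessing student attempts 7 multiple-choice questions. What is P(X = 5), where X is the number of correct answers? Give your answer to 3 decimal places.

0.025

X ~ Binomial(n=7, p=0.299).
P(X=5) = C(7,5) · p^5 · (1−p)^2
= 21 · 0.0023898 · 0.4914 = 0.02466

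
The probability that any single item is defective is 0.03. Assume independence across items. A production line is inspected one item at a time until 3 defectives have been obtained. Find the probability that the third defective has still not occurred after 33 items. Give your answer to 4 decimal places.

0.9244

Needing more than 33 items ⇔ fewer than 3 successes in the first 33. With X ~ Binomial(33, 0.03), P(Y > 33) = P(X ≤ 2).
  k=0: C(33,0)·0.03^0·0.97^33 = 0.365988
  k=1: C(33,1)·0.03^1·0.97^32 = 0.373534
  k=2: C(33,2)·0.03^2·0.97^31 = 0.184842
P(X ≤ 2) = 0.924365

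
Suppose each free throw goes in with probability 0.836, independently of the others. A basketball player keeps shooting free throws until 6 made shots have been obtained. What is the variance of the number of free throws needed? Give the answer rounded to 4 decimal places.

1.4079

Y = total free throws until the sixth success; negative binomial with r=6, p=0.836.
Var(Y) = r(1−p)/p² = 6·0.164 / 0.836² = 1.407935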